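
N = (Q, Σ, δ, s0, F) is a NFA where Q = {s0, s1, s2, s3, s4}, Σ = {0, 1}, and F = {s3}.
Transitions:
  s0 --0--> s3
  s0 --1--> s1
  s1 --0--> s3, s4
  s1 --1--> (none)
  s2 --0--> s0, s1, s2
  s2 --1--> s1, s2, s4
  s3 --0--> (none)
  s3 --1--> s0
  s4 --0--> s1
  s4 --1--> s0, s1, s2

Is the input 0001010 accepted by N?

Start: {s0}
read 0: {s3}
read 0: {}
The reachable set is empty and stays empty for the remaining 5 symbols.
Reachable ∩ accepting = {} — empty.

rejected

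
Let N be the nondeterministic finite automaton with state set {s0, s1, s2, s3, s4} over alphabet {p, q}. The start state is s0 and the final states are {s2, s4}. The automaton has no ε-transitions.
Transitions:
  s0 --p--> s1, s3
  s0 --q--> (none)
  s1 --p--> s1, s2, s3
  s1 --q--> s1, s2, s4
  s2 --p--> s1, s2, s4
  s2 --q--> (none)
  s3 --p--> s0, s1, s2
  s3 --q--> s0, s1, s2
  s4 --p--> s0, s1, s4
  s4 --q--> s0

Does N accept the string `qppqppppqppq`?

Start: {s0}
read q: {}
The reachable set is empty and stays empty for the remaining 11 symbols.
Reachable ∩ accepting = {} — empty.

rejected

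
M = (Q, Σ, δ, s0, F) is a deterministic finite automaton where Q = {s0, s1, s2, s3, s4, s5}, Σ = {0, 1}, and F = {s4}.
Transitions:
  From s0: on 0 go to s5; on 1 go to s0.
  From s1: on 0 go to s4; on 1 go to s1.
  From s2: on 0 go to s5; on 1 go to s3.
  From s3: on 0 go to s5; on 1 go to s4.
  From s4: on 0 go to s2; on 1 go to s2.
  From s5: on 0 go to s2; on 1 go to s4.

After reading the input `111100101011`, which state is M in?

s4

s0 --1--> s0
s0 --1--> s0
s0 --1--> s0
s0 --1--> s0
s0 --0--> s5
s5 --0--> s2
s2 --1--> s3
s3 --0--> s5
s5 --1--> s4
s4 --0--> s2
s2 --1--> s3
s3 --1--> s4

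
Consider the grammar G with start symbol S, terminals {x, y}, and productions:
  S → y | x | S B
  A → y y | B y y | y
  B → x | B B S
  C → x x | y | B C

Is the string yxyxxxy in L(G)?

no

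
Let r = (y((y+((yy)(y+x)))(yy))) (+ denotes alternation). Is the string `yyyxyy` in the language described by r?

Split as y·yyxyy: y matches y and ((y+((yy)(y+x)))(yy)) matches yyxyy.

yes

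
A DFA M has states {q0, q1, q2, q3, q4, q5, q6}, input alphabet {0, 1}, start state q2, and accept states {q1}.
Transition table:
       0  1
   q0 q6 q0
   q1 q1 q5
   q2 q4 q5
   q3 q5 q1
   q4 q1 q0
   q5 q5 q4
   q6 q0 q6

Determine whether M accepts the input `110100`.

q2 --1--> q5
q5 --1--> q4
q4 --0--> q1
q1 --1--> q5
q5 --0--> q5
q5 --0--> q5
End in state q5, which is not an accepting state.

rejected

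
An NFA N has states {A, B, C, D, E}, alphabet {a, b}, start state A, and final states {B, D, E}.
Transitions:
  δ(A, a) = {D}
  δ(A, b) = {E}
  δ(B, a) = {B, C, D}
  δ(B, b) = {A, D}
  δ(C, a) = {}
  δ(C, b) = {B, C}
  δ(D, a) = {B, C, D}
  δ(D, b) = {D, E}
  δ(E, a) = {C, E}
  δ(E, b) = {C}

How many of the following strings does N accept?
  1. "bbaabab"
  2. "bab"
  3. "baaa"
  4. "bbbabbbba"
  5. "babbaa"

"bbaabab": rejected
"bab": accepted
"baaa": accepted
"bbbabbbba": accepted
"babbaa": accepted

4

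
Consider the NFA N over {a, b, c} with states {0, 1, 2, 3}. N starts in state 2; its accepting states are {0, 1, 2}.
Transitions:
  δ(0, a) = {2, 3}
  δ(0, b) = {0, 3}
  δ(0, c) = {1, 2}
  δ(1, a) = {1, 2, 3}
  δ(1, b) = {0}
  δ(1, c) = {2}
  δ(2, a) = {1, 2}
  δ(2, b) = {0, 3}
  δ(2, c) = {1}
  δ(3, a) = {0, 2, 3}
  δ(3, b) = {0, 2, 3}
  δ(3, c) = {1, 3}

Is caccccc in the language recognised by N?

accepted

Start: {2}
read c: {1}
read a: {1, 2, 3}
read c: {1, 2, 3}
read c: {1, 2, 3}
read c: {1, 2, 3}
read c: {1, 2, 3}
read c: {1, 2, 3}
Reachable ∩ accepting = {1, 2} — nonempty.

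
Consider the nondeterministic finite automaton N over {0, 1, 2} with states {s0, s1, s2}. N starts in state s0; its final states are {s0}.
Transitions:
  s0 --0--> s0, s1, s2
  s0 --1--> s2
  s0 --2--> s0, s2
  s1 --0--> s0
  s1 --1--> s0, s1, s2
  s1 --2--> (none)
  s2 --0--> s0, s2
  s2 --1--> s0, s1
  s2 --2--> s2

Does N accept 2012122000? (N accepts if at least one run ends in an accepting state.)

Start: {s0}
read 2: {s0, s2}
read 0: {s0, s1, s2}
read 1: {s0, s1, s2}
read 2: {s0, s2}
read 1: {s0, s1, s2}
read 2: {s0, s2}
read 2: {s0, s2}
read 0: {s0, s1, s2}
read 0: {s0, s1, s2}
read 0: {s0, s1, s2}
Reachable ∩ accepting = {s0} — nonempty.

accepted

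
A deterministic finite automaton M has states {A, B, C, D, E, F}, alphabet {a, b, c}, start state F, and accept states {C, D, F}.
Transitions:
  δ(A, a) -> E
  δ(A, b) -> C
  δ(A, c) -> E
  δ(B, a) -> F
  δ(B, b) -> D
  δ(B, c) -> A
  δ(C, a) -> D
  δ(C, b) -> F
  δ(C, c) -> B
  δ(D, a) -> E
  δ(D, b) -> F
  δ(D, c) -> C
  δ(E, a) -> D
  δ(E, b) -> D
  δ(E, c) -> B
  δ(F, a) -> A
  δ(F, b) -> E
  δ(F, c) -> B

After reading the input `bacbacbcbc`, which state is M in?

B

F --b--> E
E --a--> D
D --c--> C
C --b--> F
F --a--> A
A --c--> E
E --b--> D
D --c--> C
C --b--> F
F --c--> B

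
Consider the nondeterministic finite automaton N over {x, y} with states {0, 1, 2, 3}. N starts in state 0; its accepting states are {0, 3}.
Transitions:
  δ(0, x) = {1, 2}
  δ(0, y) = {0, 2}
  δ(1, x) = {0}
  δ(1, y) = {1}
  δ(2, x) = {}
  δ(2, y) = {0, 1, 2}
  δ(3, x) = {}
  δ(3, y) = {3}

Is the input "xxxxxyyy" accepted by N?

accepted

Start: {0}
read x: {1, 2}
read x: {0}
read x: {1, 2}
read x: {0}
read x: {1, 2}
read y: {0, 1, 2}
read y: {0, 1, 2}
read y: {0, 1, 2}
Reachable ∩ accepting = {0} — nonempty.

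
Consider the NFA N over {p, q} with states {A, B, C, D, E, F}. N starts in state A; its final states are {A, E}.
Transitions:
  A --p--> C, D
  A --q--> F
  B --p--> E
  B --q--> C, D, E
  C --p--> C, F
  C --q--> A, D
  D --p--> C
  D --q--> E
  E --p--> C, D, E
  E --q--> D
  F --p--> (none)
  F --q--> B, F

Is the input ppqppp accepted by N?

Start: {A}
read p: {C, D}
read p: {C, F}
read q: {A, B, D, F}
read p: {C, D, E}
read p: {C, D, E, F}
read p: {C, D, E, F}
Reachable ∩ accepting = {E} — nonempty.

accepted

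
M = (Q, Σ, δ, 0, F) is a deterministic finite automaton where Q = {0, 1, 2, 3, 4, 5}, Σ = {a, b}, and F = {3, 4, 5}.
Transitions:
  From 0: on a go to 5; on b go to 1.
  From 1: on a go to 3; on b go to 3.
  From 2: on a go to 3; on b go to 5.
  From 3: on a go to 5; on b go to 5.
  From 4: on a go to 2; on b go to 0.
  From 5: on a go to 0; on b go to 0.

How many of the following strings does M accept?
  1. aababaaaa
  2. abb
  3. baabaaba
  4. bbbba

aababaaaa: accepted
abb: rejected
baabaaba: accepted
bbbba: accepted

3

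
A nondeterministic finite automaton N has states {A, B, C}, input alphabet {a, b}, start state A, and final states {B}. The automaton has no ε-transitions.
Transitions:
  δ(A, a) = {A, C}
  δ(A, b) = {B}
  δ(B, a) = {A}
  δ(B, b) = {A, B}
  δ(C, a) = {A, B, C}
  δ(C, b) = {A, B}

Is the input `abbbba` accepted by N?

rejected

Start: {A}
read a: {A, C}
read b: {A, B}
read b: {A, B}
read b: {A, B}
read b: {A, B}
read a: {A, C}
Reachable ∩ accepting = {} — empty.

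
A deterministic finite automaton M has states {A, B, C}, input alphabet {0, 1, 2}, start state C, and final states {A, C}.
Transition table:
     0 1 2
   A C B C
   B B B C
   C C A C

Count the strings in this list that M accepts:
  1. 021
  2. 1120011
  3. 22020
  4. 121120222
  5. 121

4

021: accepted
1120011: rejected
22020: accepted
121120222: accepted
121: accepted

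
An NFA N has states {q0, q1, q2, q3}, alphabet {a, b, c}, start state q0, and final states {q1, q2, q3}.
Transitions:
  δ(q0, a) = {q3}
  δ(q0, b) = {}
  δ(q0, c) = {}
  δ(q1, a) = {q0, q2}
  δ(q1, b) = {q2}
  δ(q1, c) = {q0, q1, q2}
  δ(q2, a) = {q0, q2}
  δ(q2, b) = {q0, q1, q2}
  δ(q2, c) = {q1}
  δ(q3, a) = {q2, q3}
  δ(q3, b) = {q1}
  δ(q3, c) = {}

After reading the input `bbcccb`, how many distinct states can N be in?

0

Start: {q0}
read b: {}
The reachable set is empty and stays empty for the remaining 5 symbols.
Final reachable set {} has 0 states.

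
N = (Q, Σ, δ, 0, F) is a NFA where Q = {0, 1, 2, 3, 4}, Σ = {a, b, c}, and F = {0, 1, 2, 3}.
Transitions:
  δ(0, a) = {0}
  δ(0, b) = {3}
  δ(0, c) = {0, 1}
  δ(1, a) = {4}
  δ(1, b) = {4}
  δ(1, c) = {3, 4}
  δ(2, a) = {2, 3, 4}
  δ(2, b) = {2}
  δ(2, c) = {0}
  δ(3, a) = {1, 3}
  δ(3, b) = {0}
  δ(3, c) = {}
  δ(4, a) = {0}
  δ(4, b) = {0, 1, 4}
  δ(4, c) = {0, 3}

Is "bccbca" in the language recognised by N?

rejected

Start: {0}
read b: {3}
read c: {}
The reachable set is empty and stays empty for the remaining 4 symbols.
Reachable ∩ accepting = {} — empty.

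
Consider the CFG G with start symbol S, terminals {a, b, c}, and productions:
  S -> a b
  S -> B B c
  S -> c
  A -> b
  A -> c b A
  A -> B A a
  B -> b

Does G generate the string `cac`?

no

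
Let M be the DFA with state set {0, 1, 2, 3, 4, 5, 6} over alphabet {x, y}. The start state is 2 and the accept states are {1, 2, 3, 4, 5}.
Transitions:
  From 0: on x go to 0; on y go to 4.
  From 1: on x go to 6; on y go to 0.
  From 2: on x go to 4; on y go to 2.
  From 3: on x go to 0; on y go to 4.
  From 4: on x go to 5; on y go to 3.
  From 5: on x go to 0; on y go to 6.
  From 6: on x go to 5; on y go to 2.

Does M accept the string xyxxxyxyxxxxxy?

accepted

2 --x--> 4
4 --y--> 3
3 --x--> 0
0 --x--> 0
0 --x--> 0
0 --y--> 4
4 --x--> 5
5 --y--> 6
6 --x--> 5
5 --x--> 0
0 --x--> 0
0 --x--> 0
0 --x--> 0
0 --y--> 4
End in state 4, which is an accepting state.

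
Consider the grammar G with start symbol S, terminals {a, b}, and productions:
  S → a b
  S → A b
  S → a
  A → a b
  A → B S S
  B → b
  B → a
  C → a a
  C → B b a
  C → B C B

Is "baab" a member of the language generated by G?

S ⇒ Ab ⇒ BSSb ⇒ bSSb ⇒ baSb ⇒ baab

yes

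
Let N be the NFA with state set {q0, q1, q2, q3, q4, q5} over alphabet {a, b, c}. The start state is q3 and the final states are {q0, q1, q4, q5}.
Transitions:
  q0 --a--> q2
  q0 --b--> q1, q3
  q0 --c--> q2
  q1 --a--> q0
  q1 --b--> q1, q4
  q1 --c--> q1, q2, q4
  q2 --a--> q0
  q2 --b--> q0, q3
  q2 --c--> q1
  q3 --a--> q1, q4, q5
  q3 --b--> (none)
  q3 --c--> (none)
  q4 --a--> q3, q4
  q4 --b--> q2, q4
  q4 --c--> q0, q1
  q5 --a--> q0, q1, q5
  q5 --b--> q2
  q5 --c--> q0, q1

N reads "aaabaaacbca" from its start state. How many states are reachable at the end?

Start: {q3}
read a: {q1, q4, q5}
read a: {q0, q1, q3, q4, q5}
read a: {q0, q1, q2, q3, q4, q5}
read b: {q0, q1, q2, q3, q4}
read a: {q0, q1, q2, q3, q4, q5}
read a: {q0, q1, q2, q3, q4, q5}
read a: {q0, q1, q2, q3, q4, q5}
read c: {q0, q1, q2, q4}
read b: {q0, q1, q2, q3, q4}
read c: {q0, q1, q2, q4}
read a: {q0, q2, q3, q4}
Final reachable set {q0, q2, q3, q4} has 4 states.

4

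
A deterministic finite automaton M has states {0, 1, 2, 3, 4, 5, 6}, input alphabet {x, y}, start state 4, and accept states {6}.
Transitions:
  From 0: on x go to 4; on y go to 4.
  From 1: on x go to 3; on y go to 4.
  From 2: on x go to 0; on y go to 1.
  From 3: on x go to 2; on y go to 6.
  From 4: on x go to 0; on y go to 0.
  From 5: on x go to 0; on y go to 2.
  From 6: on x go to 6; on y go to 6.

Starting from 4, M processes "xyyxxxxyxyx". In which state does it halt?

4 --x--> 0
0 --y--> 4
4 --y--> 0
0 --x--> 4
4 --x--> 0
0 --x--> 4
4 --x--> 0
0 --y--> 4
4 --x--> 0
0 --y--> 4
4 --x--> 0

0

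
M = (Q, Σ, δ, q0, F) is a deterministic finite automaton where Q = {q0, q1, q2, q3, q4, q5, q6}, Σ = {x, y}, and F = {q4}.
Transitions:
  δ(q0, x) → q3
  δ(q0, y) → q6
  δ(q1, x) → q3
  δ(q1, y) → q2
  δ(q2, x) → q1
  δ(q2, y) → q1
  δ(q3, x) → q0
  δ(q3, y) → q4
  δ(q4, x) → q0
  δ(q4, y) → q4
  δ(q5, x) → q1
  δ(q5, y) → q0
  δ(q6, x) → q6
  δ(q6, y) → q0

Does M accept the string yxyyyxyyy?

accepted

q0 --y--> q6
q6 --x--> q6
q6 --y--> q0
q0 --y--> q6
q6 --y--> q0
q0 --x--> q3
q3 --y--> q4
q4 --y--> q4
q4 --y--> q4
End in state q4, which is an accepting state.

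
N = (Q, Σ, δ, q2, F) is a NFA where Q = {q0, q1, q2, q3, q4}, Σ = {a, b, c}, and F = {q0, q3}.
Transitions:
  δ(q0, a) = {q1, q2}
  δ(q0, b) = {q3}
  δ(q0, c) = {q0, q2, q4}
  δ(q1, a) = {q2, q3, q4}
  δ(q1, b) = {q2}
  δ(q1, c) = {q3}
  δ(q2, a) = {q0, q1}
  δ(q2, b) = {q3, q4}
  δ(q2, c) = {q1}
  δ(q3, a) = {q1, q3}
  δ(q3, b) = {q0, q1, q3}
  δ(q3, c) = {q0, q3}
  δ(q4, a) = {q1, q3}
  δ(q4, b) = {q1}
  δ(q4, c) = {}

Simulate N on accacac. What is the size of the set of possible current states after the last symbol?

5

Start: {q2}
read a: {q0, q1}
read c: {q0, q2, q3, q4}
read c: {q0, q1, q2, q3, q4}
read a: {q0, q1, q2, q3, q4}
read c: {q0, q1, q2, q3, q4}
read a: {q0, q1, q2, q3, q4}
read c: {q0, q1, q2, q3, q4}
Final reachable set {q0, q1, q2, q3, q4} has 5 states.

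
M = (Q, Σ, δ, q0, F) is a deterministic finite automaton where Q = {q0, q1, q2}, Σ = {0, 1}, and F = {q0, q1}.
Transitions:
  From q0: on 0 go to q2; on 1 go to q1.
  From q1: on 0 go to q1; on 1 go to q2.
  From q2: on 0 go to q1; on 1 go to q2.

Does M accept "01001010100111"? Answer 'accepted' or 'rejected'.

q0 --0--> q2
q2 --1--> q2
q2 --0--> q1
q1 --0--> q1
q1 --1--> q2
q2 --0--> q1
q1 --1--> q2
q2 --0--> q1
q1 --1--> q2
q2 --0--> q1
q1 --0--> q1
q1 --1--> q2
q2 --1--> q2
q2 --1--> q2
End in state q2, which is not an accepting state.

rejected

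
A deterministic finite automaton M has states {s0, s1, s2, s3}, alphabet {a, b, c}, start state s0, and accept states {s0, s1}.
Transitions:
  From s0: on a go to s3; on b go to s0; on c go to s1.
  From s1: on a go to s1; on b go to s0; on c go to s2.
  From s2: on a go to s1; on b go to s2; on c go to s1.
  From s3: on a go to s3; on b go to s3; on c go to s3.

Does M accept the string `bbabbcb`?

s0 --b--> s0
s0 --b--> s0
s0 --a--> s3
s3 --b--> s3
s3 --b--> s3
s3 --c--> s3
s3 --b--> s3
End in state s3, which is not an accepting state.

rejected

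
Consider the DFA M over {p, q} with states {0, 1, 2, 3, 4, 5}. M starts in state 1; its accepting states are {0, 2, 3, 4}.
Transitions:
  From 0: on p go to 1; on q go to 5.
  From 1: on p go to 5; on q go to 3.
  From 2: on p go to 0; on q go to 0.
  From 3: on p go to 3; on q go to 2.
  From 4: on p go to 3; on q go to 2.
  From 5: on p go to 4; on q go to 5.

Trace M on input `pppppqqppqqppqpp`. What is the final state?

1

1 --p--> 5
5 --p--> 4
4 --p--> 3
3 --p--> 3
3 --p--> 3
3 --q--> 2
2 --q--> 0
0 --p--> 1
1 --p--> 5
5 --q--> 5
5 --q--> 5
5 --p--> 4
4 --p--> 3
3 --q--> 2
2 --p--> 0
0 --p--> 1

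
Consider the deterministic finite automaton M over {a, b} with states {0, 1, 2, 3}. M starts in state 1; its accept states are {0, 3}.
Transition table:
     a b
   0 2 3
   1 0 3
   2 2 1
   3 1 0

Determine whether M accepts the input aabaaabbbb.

1 --a--> 0
0 --a--> 2
2 --b--> 1
1 --a--> 0
0 --a--> 2
2 --a--> 2
2 --b--> 1
1 --b--> 3
3 --b--> 0
0 --b--> 3
End in state 3, which is an accepting state.

accepted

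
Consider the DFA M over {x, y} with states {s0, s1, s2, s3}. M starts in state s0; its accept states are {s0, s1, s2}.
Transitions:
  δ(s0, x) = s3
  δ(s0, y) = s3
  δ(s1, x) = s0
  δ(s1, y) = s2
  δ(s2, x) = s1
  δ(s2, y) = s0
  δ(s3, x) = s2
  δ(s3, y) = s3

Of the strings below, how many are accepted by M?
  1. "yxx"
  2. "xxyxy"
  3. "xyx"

"yxx": accepted
"xxyxy": rejected
"xyx": accepted

2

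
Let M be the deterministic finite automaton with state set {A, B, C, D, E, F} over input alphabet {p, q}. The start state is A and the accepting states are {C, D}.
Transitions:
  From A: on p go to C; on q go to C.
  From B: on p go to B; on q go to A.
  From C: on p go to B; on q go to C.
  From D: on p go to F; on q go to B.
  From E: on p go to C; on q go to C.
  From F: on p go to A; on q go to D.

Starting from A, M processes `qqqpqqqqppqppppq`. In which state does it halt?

A

A --q--> C
C --q--> C
C --q--> C
C --p--> B
B --q--> A
A --q--> C
C --q--> C
C --q--> C
C --p--> B
B --p--> B
B --q--> A
A --p--> C
C --p--> B
B --p--> B
B --p--> B
B --q--> A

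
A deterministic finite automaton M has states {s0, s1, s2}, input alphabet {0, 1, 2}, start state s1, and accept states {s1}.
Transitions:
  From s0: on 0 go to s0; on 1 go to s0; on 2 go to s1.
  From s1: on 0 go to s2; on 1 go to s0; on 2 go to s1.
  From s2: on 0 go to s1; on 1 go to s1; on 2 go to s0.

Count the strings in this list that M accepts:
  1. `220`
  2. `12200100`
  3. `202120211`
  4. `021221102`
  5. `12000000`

`220`: rejected
`12200100`: rejected
`202120211`: rejected
`021221102`: accepted
`12000000`: accepted

2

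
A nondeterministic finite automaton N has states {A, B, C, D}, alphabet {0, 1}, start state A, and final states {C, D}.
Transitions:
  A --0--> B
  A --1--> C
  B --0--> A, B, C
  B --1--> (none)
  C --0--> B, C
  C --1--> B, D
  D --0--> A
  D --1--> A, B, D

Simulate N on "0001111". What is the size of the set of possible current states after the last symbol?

4

Start: {A}
read 0: {B}
read 0: {A, B, C}
read 0: {A, B, C}
read 1: {B, C, D}
read 1: {A, B, D}
read 1: {A, B, C, D}
read 1: {A, B, C, D}
Final reachable set {A, B, C, D} has 4 states.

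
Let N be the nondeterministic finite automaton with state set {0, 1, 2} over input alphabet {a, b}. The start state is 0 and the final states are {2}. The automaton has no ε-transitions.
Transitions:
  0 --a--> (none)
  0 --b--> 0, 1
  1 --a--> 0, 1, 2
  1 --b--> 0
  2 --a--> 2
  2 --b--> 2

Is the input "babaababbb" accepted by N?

Start: {0}
read b: {0, 1}
read a: {0, 1, 2}
read b: {0, 1, 2}
read a: {0, 1, 2}
read a: {0, 1, 2}
read b: {0, 1, 2}
read a: {0, 1, 2}
read b: {0, 1, 2}
read b: {0, 1, 2}
read b: {0, 1, 2}
Reachable ∩ accepting = {2} — nonempty.

accepted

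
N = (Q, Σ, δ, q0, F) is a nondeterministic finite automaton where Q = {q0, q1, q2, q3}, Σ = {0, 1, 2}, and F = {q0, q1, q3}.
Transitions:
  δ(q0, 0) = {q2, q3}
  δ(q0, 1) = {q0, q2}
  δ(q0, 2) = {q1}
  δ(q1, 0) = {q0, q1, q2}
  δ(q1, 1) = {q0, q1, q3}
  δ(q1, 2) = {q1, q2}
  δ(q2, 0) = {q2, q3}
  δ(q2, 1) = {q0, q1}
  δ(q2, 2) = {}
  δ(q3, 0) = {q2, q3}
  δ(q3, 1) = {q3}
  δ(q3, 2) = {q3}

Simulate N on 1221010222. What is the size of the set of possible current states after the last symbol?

3

Start: {q0}
read 1: {q0, q2}
read 2: {q1}
read 2: {q1, q2}
read 1: {q0, q1, q3}
read 0: {q0, q1, q2, q3}
read 1: {q0, q1, q2, q3}
read 0: {q0, q1, q2, q3}
read 2: {q1, q2, q3}
read 2: {q1, q2, q3}
read 2: {q1, q2, q3}
Final reachable set {q1, q2, q3} has 3 states.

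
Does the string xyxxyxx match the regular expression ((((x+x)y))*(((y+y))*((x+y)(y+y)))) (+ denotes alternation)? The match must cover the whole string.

No split of xyxxyxx into u·v has (((x+x)y))* matching u and (((y+y))*((x+y)(y+y))) matching v.

no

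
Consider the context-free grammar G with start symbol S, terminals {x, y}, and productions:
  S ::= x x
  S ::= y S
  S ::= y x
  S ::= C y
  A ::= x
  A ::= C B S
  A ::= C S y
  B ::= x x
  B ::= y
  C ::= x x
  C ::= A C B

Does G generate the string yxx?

S ⇒ yS ⇒ yxx

yes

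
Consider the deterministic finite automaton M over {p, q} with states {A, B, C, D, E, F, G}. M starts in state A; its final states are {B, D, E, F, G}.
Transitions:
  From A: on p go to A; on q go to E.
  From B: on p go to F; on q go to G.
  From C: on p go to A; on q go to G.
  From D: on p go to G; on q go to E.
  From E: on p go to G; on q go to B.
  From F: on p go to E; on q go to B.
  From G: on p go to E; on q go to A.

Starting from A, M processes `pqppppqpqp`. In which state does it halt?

F

A --p--> A
A --q--> E
E --p--> G
G --p--> E
E --p--> G
G --p--> E
E --q--> B
B --p--> F
F --q--> B
B --p--> F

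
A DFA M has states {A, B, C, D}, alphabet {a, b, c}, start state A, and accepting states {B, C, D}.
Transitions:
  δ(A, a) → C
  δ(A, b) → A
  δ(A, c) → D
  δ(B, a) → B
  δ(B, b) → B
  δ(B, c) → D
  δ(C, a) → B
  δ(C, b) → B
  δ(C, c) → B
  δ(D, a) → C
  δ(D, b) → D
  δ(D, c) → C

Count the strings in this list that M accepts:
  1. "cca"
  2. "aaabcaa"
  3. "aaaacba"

"cca": accepted
"aaabcaa": accepted
"aaaacba": accepted

3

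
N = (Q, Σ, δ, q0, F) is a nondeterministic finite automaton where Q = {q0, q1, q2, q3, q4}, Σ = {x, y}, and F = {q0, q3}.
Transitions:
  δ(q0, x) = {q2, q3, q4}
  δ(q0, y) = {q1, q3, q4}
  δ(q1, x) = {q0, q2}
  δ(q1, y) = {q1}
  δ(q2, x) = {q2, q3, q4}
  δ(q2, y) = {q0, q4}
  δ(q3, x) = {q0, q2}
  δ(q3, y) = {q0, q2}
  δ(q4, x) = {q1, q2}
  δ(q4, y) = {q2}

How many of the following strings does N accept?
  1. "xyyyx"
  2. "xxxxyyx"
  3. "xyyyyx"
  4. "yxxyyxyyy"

"xyyyx": accepted
"xxxxyyx": accepted
"xyyyyx": accepted
"yxxyyxyyy": accepted

4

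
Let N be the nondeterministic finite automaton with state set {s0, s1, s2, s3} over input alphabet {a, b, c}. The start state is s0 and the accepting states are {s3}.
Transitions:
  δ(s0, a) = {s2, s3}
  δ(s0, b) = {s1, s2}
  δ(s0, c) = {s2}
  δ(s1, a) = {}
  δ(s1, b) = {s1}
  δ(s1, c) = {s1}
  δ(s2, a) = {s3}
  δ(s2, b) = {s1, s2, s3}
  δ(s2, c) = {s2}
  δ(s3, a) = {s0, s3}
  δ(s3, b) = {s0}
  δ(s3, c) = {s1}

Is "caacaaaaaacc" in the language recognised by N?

Start: {s0}
read c: {s2}
read a: {s3}
read a: {s0, s3}
read c: {s1, s2}
read a: {s3}
read a: {s0, s3}
read a: {s0, s2, s3}
read a: {s0, s2, s3}
read a: {s0, s2, s3}
read a: {s0, s2, s3}
read c: {s1, s2}
read c: {s1, s2}
Reachable ∩ accepting = {} — empty.

rejected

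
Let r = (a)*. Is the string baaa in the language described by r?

no

baaa cannot be split into zero or more pieces each matching a.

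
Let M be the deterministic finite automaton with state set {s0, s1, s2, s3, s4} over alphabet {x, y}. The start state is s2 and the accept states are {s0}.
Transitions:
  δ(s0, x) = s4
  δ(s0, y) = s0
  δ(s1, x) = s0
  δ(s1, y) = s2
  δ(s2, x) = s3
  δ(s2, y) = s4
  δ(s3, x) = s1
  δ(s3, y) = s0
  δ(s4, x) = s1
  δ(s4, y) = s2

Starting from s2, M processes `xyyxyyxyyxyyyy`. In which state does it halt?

s4

s2 --x--> s3
s3 --y--> s0
s0 --y--> s0
s0 --x--> s4
s4 --y--> s2
s2 --y--> s4
s4 --x--> s1
s1 --y--> s2
s2 --y--> s4
s4 --x--> s1
s1 --y--> s2
s2 --y--> s4
s4 --y--> s2
s2 --y--> s4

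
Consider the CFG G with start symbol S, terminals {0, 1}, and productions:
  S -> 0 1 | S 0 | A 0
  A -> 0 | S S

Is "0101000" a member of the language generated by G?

yes

S ⇒ A0 ⇒ SS0 ⇒ 01S0 ⇒ 01S00 ⇒ 01S000 ⇒ 0101000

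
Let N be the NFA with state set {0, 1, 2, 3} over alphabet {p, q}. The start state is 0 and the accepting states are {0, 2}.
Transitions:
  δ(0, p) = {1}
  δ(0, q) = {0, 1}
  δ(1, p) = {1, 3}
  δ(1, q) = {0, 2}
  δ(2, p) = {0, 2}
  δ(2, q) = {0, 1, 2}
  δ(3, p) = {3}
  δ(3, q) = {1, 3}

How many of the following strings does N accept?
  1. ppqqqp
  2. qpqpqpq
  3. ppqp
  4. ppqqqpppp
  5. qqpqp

5

ppqqqp: accepted
qpqpqpq: accepted
ppqp: accepted
ppqqqpppp: accepted
qqpqp: accepted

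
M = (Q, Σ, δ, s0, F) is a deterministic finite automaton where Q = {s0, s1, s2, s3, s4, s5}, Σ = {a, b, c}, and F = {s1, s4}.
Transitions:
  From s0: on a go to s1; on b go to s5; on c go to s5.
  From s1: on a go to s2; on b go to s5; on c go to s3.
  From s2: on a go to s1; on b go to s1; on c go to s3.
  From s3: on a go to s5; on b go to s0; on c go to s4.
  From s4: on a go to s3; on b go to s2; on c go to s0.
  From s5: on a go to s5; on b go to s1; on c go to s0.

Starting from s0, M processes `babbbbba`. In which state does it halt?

s0 --b--> s5
s5 --a--> s5
s5 --b--> s1
s1 --b--> s5
s5 --b--> s1
s1 --b--> s5
s5 --b--> s1
s1 --a--> s2

s2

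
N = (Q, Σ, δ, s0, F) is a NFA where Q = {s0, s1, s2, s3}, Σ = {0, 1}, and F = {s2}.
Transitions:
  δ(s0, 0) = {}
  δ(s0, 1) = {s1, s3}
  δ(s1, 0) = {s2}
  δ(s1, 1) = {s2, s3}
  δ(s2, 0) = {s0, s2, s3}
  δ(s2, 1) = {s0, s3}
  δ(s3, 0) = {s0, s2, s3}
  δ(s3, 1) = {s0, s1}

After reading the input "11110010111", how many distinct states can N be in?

4

Start: {s0}
read 1: {s1, s3}
read 1: {s0, s1, s2, s3}
read 1: {s0, s1, s2, s3}
read 1: {s0, s1, s2, s3}
read 0: {s0, s2, s3}
read 0: {s0, s2, s3}
read 1: {s0, s1, s3}
read 0: {s0, s2, s3}
read 1: {s0, s1, s3}
read 1: {s0, s1, s2, s3}
read 1: {s0, s1, s2, s3}
Final reachable set {s0, s1, s2, s3} has 4 states.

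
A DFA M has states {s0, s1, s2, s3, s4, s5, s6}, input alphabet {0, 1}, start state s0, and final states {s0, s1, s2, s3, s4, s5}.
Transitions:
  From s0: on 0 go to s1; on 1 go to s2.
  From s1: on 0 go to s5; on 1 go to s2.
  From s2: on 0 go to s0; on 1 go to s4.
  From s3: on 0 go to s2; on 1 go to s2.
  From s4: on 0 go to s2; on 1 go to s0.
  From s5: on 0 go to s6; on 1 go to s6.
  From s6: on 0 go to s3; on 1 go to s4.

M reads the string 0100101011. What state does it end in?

s0 --0--> s1
s1 --1--> s2
s2 --0--> s0
s0 --0--> s1
s1 --1--> s2
s2 --0--> s0
s0 --1--> s2
s2 --0--> s0
s0 --1--> s2
s2 --1--> s4

s4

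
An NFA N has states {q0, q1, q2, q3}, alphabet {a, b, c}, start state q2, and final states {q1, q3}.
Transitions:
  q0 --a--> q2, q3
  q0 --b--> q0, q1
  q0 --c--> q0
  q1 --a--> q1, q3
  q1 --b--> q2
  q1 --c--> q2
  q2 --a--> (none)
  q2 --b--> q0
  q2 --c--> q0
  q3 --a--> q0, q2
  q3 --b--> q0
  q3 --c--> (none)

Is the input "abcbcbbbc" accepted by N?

rejected

Start: {q2}
read a: {}
The reachable set is empty and stays empty for the remaining 8 symbols.
Reachable ∩ accepting = {} — empty.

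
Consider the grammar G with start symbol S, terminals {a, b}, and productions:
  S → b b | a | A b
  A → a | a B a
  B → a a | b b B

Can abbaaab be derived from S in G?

yes

S ⇒ Ab ⇒ aBab ⇒ abbBab ⇒ abbaaab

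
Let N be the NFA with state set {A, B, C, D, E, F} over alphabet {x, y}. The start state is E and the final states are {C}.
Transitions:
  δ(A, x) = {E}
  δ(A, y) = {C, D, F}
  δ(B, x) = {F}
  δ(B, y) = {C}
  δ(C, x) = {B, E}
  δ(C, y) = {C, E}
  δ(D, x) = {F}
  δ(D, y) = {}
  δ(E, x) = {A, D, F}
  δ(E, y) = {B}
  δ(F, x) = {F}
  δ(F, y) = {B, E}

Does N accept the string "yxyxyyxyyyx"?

rejected

Start: {E}
read y: {B}
read x: {F}
read y: {B, E}
read x: {A, D, F}
read y: {B, C, D, E, F}
read y: {B, C, E}
read x: {A, B, D, E, F}
read y: {B, C, D, E, F}
read y: {B, C, E}
read y: {B, C, E}
read x: {A, B, D, E, F}
Reachable ∩ accepting = {} — empty.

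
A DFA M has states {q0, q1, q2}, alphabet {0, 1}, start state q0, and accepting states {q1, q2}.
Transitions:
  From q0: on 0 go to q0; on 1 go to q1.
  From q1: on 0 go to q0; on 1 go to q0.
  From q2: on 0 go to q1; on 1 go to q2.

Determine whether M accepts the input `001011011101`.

q0 --0--> q0
q0 --0--> q0
q0 --1--> q1
q1 --0--> q0
q0 --1--> q1
q1 --1--> q0
q0 --0--> q0
q0 --1--> q1
q1 --1--> q0
q0 --1--> q1
q1 --0--> q0
q0 --1--> q1
End in state q1, which is an accepting state.

accepted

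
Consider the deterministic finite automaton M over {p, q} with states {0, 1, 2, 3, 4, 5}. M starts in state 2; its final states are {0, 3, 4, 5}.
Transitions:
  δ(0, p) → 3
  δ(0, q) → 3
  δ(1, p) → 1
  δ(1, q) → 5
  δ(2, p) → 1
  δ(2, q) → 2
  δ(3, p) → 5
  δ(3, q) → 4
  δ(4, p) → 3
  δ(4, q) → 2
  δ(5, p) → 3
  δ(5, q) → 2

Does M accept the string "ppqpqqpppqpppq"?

accepted

2 --p--> 1
1 --p--> 1
1 --q--> 5
5 --p--> 3
3 --q--> 4
4 --q--> 2
2 --p--> 1
1 --p--> 1
1 --p--> 1
1 --q--> 5
5 --p--> 3
3 --p--> 5
5 --p--> 3
3 --q--> 4
End in state 4, which is an accepting state.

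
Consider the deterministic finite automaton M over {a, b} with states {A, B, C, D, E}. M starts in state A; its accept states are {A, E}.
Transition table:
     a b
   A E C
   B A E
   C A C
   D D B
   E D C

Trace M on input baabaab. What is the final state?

A --b--> C
C --a--> A
A --a--> E
E --b--> C
C --a--> A
A --a--> E
E --b--> C

C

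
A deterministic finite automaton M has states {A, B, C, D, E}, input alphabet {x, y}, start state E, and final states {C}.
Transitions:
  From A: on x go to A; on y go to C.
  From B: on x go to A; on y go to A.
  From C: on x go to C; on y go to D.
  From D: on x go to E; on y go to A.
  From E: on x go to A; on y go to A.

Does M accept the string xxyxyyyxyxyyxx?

E --x--> A
A --x--> A
A --y--> C
C --x--> C
C --y--> D
D --y--> A
A --y--> C
C --x--> C
C --y--> D
D --x--> E
E --y--> A
A --y--> C
C --x--> C
C --x--> C
End in state C, which is an accepting state.

accepted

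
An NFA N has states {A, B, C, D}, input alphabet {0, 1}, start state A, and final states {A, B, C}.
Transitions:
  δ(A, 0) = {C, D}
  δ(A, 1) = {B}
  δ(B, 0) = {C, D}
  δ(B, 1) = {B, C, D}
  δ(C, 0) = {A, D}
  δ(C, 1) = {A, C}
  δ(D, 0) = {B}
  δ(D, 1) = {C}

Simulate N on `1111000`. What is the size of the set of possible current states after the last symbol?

4

Start: {A}
read 1: {B}
read 1: {B, C, D}
read 1: {A, B, C, D}
read 1: {A, B, C, D}
read 0: {A, B, C, D}
read 0: {A, B, C, D}
read 0: {A, B, C, D}
Final reachable set {A, B, C, D} has 4 states.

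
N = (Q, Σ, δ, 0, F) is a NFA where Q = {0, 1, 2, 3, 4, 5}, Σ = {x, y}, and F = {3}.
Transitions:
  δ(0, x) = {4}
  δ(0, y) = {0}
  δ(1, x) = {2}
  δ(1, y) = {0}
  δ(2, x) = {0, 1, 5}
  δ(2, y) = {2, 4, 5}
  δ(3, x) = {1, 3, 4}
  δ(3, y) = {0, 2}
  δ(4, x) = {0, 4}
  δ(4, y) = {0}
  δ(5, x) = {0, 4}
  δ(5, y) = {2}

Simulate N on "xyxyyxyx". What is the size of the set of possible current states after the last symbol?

1

Start: {0}
read x: {4}
read y: {0}
read x: {4}
read y: {0}
read y: {0}
read x: {4}
read y: {0}
read x: {4}
Final reachable set {4} has 1 state.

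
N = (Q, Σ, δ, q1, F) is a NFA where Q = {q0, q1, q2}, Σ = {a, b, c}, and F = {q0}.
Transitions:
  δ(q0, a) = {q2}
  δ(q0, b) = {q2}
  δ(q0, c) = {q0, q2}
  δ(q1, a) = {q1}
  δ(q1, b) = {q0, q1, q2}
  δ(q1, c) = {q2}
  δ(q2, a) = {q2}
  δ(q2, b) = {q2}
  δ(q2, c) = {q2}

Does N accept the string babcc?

Start: {q1}
read b: {q0, q1, q2}
read a: {q1, q2}
read b: {q0, q1, q2}
read c: {q0, q2}
read c: {q0, q2}
Reachable ∩ accepting = {q0} — nonempty.

accepted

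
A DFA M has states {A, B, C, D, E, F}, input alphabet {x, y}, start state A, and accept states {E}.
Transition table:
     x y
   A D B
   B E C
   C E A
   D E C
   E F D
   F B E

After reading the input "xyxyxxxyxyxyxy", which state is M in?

A --x--> D
D --y--> C
C --x--> E
E --y--> D
D --x--> E
E --x--> F
F --x--> B
B --y--> C
C --x--> E
E --y--> D
D --x--> E
E --y--> D
D --x--> E
E --y--> D

D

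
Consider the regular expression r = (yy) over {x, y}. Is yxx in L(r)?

no

No split of yxx into u·v has y matching u and y matching v.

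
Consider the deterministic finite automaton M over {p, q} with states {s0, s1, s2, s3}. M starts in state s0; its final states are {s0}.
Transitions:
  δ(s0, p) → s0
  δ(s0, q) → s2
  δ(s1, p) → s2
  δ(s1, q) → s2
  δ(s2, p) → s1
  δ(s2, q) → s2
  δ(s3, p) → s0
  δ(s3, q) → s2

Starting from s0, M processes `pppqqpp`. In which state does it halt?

s2

s0 --p--> s0
s0 --p--> s0
s0 --p--> s0
s0 --q--> s2
s2 --q--> s2
s2 --p--> s1
s1 --p--> s2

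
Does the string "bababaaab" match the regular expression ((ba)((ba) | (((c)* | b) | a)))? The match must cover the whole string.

no

No split of bababaaab into u·v has (ba) matching u and ((ba)|(((c)*|b)|a)) matching v.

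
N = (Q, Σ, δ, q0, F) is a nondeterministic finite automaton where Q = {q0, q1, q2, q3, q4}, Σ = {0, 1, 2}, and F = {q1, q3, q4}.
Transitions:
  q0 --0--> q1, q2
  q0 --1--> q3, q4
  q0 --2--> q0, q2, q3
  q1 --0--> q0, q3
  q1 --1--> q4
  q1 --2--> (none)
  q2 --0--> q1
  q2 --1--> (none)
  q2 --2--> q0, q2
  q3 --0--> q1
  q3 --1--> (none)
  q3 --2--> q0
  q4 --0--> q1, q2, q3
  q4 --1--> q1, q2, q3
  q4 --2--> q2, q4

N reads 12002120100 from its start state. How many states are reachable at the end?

Start: {q0}
read 1: {q3, q4}
read 2: {q0, q2, q4}
read 0: {q1, q2, q3}
read 0: {q0, q1, q3}
read 2: {q0, q2, q3}
read 1: {q3, q4}
read 2: {q0, q2, q4}
read 0: {q1, q2, q3}
read 1: {q4}
read 0: {q1, q2, q3}
read 0: {q0, q1, q3}
Final reachable set {q0, q1, q3} has 3 states.

3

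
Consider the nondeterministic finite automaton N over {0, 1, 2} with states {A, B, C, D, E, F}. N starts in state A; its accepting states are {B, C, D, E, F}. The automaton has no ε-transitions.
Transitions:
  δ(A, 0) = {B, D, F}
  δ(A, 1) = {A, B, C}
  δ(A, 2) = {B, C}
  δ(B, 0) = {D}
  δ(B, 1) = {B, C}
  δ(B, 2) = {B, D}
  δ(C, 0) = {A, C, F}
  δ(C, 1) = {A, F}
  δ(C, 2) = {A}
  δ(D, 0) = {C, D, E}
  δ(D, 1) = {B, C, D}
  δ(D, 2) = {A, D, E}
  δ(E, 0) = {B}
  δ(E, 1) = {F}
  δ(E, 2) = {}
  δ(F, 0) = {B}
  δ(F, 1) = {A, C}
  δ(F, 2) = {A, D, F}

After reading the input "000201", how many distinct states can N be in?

Start: {A}
read 0: {B, D, F}
read 0: {B, C, D, E}
read 0: {A, B, C, D, E, F}
read 2: {A, B, C, D, E, F}
read 0: {A, B, C, D, E, F}
read 1: {A, B, C, D, F}
Final reachable set {A, B, C, D, F} has 5 states.

5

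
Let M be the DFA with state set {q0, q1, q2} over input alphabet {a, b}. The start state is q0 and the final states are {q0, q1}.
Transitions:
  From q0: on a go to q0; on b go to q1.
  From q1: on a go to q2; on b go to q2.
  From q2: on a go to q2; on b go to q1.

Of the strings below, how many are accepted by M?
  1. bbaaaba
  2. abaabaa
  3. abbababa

bbaaaba: rejected
abaabaa: rejected
abbababa: rejected

0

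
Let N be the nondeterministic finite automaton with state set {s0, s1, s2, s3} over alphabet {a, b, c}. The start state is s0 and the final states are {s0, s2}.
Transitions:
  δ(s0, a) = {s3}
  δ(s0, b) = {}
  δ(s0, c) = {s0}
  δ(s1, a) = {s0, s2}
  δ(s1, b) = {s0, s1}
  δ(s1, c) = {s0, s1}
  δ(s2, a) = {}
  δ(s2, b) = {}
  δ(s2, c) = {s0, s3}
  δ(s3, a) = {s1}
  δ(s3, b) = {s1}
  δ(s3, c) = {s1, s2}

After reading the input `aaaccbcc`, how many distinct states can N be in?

2

Start: {s0}
read a: {s3}
read a: {s1}
read a: {s0, s2}
read c: {s0, s3}
read c: {s0, s1, s2}
read b: {s0, s1}
read c: {s0, s1}
read c: {s0, s1}
Final reachable set {s0, s1} has 2 states.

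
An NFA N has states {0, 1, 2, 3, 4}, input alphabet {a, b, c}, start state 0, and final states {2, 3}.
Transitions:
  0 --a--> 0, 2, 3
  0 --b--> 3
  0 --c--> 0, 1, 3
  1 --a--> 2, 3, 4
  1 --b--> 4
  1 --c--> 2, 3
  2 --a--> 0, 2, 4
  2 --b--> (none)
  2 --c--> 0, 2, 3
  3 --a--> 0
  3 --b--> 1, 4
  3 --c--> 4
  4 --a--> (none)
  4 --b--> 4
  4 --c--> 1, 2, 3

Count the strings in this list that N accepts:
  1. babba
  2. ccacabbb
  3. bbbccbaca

2

babba: accepted
ccacabbb: rejected
bbbccbaca: accepted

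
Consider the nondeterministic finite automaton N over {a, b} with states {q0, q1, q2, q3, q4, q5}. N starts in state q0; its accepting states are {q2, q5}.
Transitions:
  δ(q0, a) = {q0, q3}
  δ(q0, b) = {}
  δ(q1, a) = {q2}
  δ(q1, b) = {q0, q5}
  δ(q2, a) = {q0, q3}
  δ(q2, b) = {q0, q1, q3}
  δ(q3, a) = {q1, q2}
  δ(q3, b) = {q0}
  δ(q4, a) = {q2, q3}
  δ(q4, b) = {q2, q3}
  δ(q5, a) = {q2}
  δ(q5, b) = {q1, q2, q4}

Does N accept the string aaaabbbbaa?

accepted

Start: {q0}
read a: {q0, q3}
read a: {q0, q1, q2, q3}
read a: {q0, q1, q2, q3}
read a: {q0, q1, q2, q3}
read b: {q0, q1, q3, q5}
read b: {q0, q1, q2, q4, q5}
read b: {q0, q1, q2, q3, q4, q5}
read b: {q0, q1, q2, q3, q4, q5}
read a: {q0, q1, q2, q3}
read a: {q0, q1, q2, q3}
Reachable ∩ accepting = {q2} — nonempty.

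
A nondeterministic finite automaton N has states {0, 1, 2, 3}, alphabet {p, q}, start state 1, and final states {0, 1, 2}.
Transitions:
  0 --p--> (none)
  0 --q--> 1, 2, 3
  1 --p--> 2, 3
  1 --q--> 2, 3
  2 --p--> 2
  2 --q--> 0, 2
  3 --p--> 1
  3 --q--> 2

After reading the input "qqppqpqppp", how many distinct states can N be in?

Start: {1}
read q: {2, 3}
read q: {0, 2}
read p: {2}
read p: {2}
read q: {0, 2}
read p: {2}
read q: {0, 2}
read p: {2}
read p: {2}
read p: {2}
Final reachable set {2} has 1 state.

1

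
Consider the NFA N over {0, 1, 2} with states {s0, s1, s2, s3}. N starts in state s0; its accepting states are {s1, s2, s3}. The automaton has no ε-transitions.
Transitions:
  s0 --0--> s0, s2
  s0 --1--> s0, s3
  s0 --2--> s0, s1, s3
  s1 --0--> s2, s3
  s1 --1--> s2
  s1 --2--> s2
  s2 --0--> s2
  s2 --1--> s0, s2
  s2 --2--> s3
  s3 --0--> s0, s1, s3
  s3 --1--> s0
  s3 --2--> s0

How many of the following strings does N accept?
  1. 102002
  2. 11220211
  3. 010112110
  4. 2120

4

102002: accepted
11220211: accepted
010112110: accepted
2120: accepted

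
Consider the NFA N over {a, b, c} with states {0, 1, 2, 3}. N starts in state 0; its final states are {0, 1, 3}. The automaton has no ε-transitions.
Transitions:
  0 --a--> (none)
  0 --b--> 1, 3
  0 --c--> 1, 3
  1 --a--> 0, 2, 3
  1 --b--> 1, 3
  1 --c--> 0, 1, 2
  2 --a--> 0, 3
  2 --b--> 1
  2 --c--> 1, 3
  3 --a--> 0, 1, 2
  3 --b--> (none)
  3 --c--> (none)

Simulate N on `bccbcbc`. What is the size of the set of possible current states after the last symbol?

Start: {0}
read b: {1, 3}
read c: {0, 1, 2}
read c: {0, 1, 2, 3}
read b: {1, 3}
read c: {0, 1, 2}
read b: {1, 3}
read c: {0, 1, 2}
Final reachable set {0, 1, 2} has 3 states.

3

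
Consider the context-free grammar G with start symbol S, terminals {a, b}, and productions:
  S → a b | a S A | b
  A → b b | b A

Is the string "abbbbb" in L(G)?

yes

S ⇒ aSA ⇒ abA ⇒ abbA ⇒ abbbA ⇒ abbbbb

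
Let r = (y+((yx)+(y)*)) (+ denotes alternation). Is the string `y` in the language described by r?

yes

The left alternative y matches y.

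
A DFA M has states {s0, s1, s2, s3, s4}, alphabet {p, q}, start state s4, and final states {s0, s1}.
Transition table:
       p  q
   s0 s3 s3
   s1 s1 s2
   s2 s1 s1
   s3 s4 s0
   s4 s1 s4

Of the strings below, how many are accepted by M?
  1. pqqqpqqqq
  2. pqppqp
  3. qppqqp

3

pqqqpqqqq: accepted
pqppqp: accepted
qppqqp: accepted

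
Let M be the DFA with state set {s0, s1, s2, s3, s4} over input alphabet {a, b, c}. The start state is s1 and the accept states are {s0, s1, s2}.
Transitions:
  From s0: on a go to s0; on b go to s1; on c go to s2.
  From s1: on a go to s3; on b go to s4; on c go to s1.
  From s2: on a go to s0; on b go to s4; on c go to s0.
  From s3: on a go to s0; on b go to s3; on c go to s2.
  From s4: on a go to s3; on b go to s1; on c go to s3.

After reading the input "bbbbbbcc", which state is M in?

s1 --b--> s4
s4 --b--> s1
s1 --b--> s4
s4 --b--> s1
s1 --b--> s4
s4 --b--> s1
s1 --c--> s1
s1 --c--> s1

s1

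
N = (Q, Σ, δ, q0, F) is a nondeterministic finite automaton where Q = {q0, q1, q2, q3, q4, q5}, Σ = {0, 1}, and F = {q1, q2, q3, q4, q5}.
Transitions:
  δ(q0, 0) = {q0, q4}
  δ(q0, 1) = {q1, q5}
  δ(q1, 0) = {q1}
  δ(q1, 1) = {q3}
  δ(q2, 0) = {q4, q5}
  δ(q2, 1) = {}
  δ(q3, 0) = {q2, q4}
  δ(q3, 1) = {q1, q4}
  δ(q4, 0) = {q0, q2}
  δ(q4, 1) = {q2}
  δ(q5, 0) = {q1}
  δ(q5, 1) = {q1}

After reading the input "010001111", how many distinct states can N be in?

4

Start: {q0}
read 0: {q0, q4}
read 1: {q1, q2, q5}
read 0: {q1, q4, q5}
read 0: {q0, q1, q2}
read 0: {q0, q1, q4, q5}
read 1: {q1, q2, q3, q5}
read 1: {q1, q3, q4}
read 1: {q1, q2, q3, q4}
read 1: {q1, q2, q3, q4}
Final reachable set {q1, q2, q3, q4} has 4 states.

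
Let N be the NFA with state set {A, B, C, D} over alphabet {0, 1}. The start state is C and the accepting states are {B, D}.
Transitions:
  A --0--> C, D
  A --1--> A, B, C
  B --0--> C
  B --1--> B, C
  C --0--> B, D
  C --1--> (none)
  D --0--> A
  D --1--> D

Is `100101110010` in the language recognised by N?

rejected

Start: {C}
read 1: {}
The reachable set is empty and stays empty for the remaining 11 symbols.
Reachable ∩ accepting = {} — empty.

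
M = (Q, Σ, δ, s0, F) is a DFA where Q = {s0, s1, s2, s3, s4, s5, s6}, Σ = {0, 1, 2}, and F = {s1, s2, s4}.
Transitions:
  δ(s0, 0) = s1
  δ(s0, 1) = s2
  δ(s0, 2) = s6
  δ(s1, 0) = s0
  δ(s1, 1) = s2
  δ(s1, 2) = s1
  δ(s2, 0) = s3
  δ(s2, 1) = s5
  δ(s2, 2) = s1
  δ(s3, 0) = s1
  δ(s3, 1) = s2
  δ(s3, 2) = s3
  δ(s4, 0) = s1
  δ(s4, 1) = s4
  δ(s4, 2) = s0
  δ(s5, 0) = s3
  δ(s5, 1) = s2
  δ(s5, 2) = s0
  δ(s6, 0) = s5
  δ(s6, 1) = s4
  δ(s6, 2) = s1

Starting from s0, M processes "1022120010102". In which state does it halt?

s0 --1--> s2
s2 --0--> s3
s3 --2--> s3
s3 --2--> s3
s3 --1--> s2
s2 --2--> s1
s1 --0--> s0
s0 --0--> s1
s1 --1--> s2
s2 --0--> s3
s3 --1--> s2
s2 --0--> s3
s3 --2--> s3

s3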